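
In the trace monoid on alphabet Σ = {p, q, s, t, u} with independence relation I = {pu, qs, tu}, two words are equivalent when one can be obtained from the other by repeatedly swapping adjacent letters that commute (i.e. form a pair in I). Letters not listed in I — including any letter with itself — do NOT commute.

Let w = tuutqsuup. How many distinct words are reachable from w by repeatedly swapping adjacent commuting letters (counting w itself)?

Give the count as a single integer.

piece 0:t — minimal
piece 1:u — minimal
piece 2:u rests on {1:u}
piece 3:t rests on {0:t}
piece 4:q rests on {2:u, 3:t}
piece 5:s rests on {2:u, 3:t}
piece 6:u rests on {4:q, 5:s}
piece 7:u rests on {6:u}
piece 8:p rests on {4:q, 5:s}
minimal pieces: {0:t, 1:u}
ways to finish when only these pieces remain (= sum over removing one remaining piece with nothing left below it):
  1 left: {7}→1  {8}→1
  2 left: {6,7}→1  {7,8}→2
  3 left: {6,7,8}→3
  4 left: {4,6,7,8}→3  {5,6,7,8}→3
  5 left: {4,5,6,7,8}→6
  6 left: {2,4,5,6,7,8}→6  {3,4,5,6,7,8}→6
  7 left: {0,3,4,5,6,7,8}→6  {1,2,4,5,6,7,8}→6  {2,3,4,5,6,7,8}→12
  placing 0:t first → 18 extensions
  placing 1:u first → 18 extensions
total linear extensions = 36

36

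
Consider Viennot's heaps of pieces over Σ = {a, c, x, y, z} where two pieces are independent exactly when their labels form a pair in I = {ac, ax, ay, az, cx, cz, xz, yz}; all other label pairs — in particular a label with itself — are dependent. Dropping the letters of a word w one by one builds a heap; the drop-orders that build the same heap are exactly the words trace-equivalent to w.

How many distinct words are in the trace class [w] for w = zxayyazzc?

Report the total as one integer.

1260

piece 0:z — minimal
piece 1:x — minimal
piece 2:a — minimal
piece 3:y rests on {1:x}
piece 4:y rests on {3:y}
piece 5:a rests on {2:a}
piece 6:z rests on {0:z}
piece 7:z rests on {6:z}
piece 8:c rests on {4:y}
minimal pieces: {0:z, 1:x, 2:a}
ways to finish when only these pieces remain (= sum over removing one remaining piece with nothing left below it):
  1 left: {5}→1  {7}→1  {8}→1
  2 left: {2,5}→1  {4,8}→1  {5,7}→2  {5,8}→2  {6,7}→1  {7,8}→2
  3 left: {0,6,7}→1  {2,5,7}→3  {2,5,8}→3  {3,4,8}→1  {4,5,8}→3  {4,7,8}→3  {5,6,7}→3  {5,7,8}→6  {6,7,8}→3
  4 left: {0,5,6,7}→4  {0,6,7,8}→4  {1,3,4,8}→1  {2,4,5,8}→6  {2,5,6,7}→6  {2,5,7,8}→12  {3,4,5,8}→4  {3,4,7,8}→4  {4,5,7,8}→12  {4,6,7,8}→6  {5,6,7,8}→12
  5 left: {0,2,5,6,7}→10  {0,4,6,7,8}→10  {0,5,6,7,8}→20  {1,3,4,5,8}→5  {1,3,4,7,8}→5  {2,3,4,5,8}→10  {2,4,5,7,8}→30  {2,5,6,7,8}→30  {3,4,5,7,8}→20  {3,4,6,7,8}→10  {4,5,6,7,8}→30
  6 left: {0,2,5,6,7,8}→60  {0,3,4,6,7,8}→20  {0,4,5,6,7,8}→60  {1,2,3,4,5,8}→15  {1,3,4,5,7,8}→30  {1,3,4,6,7,8}→15  {2,3,4,5,7,8}→60  {2,4,5,6,7,8}→90  {3,4,5,6,7,8}→60
  7 left: {0,1,3,4,6,7,8}→35  {0,2,4,5,6,7,8}→210  {0,3,4,5,6,7,8}→140  {1,2,3,4,5,7,8}→105  {1,3,4,5,6,7,8}→105  {2,3,4,5,6,7,8}→210
  placing 0:z first → 420 extensions
  placing 1:x first → 560 extensions
  placing 2:a first → 280 extensions
total linear extensions = 1260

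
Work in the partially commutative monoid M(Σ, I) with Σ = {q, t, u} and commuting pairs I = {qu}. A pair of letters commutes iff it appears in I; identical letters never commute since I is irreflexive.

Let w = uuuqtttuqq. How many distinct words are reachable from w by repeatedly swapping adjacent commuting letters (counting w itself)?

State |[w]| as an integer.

#0=u has no predecessor
#1=u depends on [0:u]
#2=u depends on [1:u]
#3=q has no predecessor
#4=t depends on [2:u, 3:q]
#5=t depends on [4:t]
#6=t depends on [5:t]
#7=u depends on [6:t]
#8=q depends on [6:t]
#9=q depends on [8:q]
sources: [0:u, 3:q]
N(rest) = Σ N(rest − s) over sources s of rest; N(one piece) = 1:
  size 1 → [7]=1  [9]=1
  size 2 → [7,9]=2  [8,9]=1
  size 3 → [7,8,9]=3
  size 4 → [6,7,8,9]=3
  size 5 → [5,6,7,8,9]=3
  size 6 → [4,5,6,7,8,9]=3
  size 7 → [2,4,5,6,7,8,9]=3  [3,4,5,6,7,8,9]=3
  size 8 → [1,2,4,5,6,7,8,9]=3  [2,3,4,5,6,7,8,9]=6
  first=0(u) contributes 9
  first=3(q) contributes 3
|[w]| = 12

12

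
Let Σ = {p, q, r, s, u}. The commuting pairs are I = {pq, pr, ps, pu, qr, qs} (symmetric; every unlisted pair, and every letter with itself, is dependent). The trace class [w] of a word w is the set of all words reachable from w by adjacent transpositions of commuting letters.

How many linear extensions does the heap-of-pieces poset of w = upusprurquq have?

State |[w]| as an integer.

piece 0:u — minimal
piece 1:p — minimal
piece 2:u rests on {0:u}
piece 3:s rests on {2:u}
piece 4:p rests on {1:p}
piece 5:r rests on {3:s}
piece 6:u rests on {5:r}
piece 7:r rests on {6:u}
piece 8:q rests on {6:u}
piece 9:u rests on {7:r, 8:q}
piece 10:q rests on {9:u}
minimal pieces: {0:u, 1:p}
ways to finish when only these pieces remain (= sum over removing one remaining piece with nothing left below it):
  1 left: {4}→1  {10}→1
  2 left: {1,4}→1  {4,10}→2  {9,10}→1
  3 left: {1,4,10}→3  {4,9,10}→3  {7,9,10}→1  {8,9,10}→1
  4 left: {1,4,9,10}→6  {4,7,9,10}→4  {4,8,9,10}→4  {7,8,9,10}→2
  5 left: {1,4,7,9,10}→10  {1,4,8,9,10}→10  {4,7,8,9,10}→10  {6,7,8,9,10}→2
  6 left: {1,4,7,8,9,10}→30  {4,6,7,8,9,10}→12  {5,6,7,8,9,10}→2
  7 left: {1,4,6,7,8,9,10}→42  {3,5,6,7,8,9,10}→2  {4,5,6,7,8,9,10}→14
  8 left: {1,4,5,6,7,8,9,10}→56  {2,3,5,6,7,8,9,10}→2  {3,4,5,6,7,8,9,10}→16
  9 left: {0,2,3,5,6,7,8,9,10}→2  {1,3,4,5,6,7,8,9,10}→72  {2,3,4,5,6,7,8,9,10}→18
  placing 0:u first → 90 extensions
  placing 1:p first → 20 extensions
total linear extensions = 110

110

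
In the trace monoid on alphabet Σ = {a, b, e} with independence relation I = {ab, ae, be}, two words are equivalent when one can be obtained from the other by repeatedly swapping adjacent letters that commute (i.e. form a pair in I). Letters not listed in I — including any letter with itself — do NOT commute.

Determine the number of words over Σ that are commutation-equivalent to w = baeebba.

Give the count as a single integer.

piece 0:b — minimal
piece 1:a — minimal
piece 2:e — minimal
piece 3:e rests on {2:e}
piece 4:b rests on {0:b}
piece 5:b rests on {4:b}
piece 6:a rests on {1:a}
minimal pieces: {0:b, 1:a, 2:e}
ways to finish when only these pieces remain (= sum over removing one remaining piece with nothing left below it):
  1 left: {3}→1  {5}→1  {6}→1
  2 left: {1,6}→1  {2,3}→1  {3,5}→2  {3,6}→2  {4,5}→1  {5,6}→2
  3 left: {0,4,5}→1  {1,3,6}→3  {1,5,6}→3  {2,3,5}→3  {2,3,6}→3  {3,4,5}→3  {3,5,6}→6  {4,5,6}→3
  4 left: {0,3,4,5}→4  {0,4,5,6}→4  {1,2,3,6}→6  {1,3,5,6}→12  {1,4,5,6}→6  {2,3,4,5}→6  {2,3,5,6}→12  {3,4,5,6}→12
  5 left: {0,1,4,5,6}→10  {0,2,3,4,5}→10  {0,3,4,5,6}→20  {1,2,3,5,6}→30  {1,3,4,5,6}→30  {2,3,4,5,6}→30
  placing 0:b first → 90 extensions
  placing 1:a first → 60 extensions
  placing 2:e first → 60 extensions
total linear extensions = 210

210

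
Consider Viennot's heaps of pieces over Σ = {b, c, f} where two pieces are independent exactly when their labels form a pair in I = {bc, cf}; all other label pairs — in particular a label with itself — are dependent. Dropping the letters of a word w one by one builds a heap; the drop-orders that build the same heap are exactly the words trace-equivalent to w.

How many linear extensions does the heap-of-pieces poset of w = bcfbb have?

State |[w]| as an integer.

5

piece 0:b — minimal
piece 1:c — minimal
piece 2:f rests on {0:b}
piece 3:b rests on {2:f}
piece 4:b rests on {3:b}
minimal pieces: {0:b, 1:c}
ways to finish when only these pieces remain (= sum over removing one remaining piece with nothing left below it):
  1 left: {1}→1  {4}→1
  2 left: {1,4}→2  {3,4}→1
  3 left: {1,3,4}→3  {2,3,4}→1
  placing 0:b first → 4 extensions
  placing 1:c first → 1 extensions
total linear extensions = 5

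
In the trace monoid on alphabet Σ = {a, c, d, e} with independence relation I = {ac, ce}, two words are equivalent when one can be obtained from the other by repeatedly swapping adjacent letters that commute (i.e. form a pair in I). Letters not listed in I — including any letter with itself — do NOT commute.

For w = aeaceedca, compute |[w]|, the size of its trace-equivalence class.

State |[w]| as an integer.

12

drop 0:a onto floor
drop 1:e onto {0:a}
drop 2:a onto {1:e}
drop 3:c onto floor
drop 4:e onto {2:a}
drop 5:e onto {4:e}
drop 6:d onto {3:c, 5:e}
drop 7:c onto {6:d}
drop 8:a onto {6:d}
ground layer = {0:a, 3:c}
drop-orders for the pieces not yet dropped (sum over which currently-grounded one goes next):
  1 to go: {7} 1  {8} 1
  2 to go: {7,8} 2
  3 to go: {6,7,8} 2
  4 to go: {3,6,7,8} 2  {5,6,7,8} 2
  5 to go: {3,5,6,7,8} 4  {4,5,6,7,8} 2
  6 to go: {2,4,5,6,7,8} 2  {3,4,5,6,7,8} 6
  7 to go: {1,2,4,5,6,7,8} 2  {2,3,4,5,6,7,8} 8
  if 0:a drops first: 10 orders
  if 3:c drops first: 2 orders
heap linearizations: 12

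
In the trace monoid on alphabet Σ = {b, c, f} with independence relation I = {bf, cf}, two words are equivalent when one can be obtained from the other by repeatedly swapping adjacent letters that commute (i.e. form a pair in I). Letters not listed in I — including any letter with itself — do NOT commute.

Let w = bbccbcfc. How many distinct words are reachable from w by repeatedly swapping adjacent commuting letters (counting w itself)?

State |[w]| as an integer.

piece 0:b — minimal
piece 1:b rests on {0:b}
piece 2:c rests on {1:b}
piece 3:c rests on {2:c}
piece 4:b rests on {3:c}
piece 5:c rests on {4:b}
piece 6:f — minimal
piece 7:c rests on {5:c}
minimal pieces: {0:b, 6:f}
ways to finish when only these pieces remain (= sum over removing one remaining piece with nothing left below it):
  1 left: {6}→1  {7}→1
  2 left: {5,7}→1  {6,7}→2
  3 left: {4,5,7}→1  {5,6,7}→3
  4 left: {3,4,5,7}→1  {4,5,6,7}→4
  5 left: {2,3,4,5,7}→1  {3,4,5,6,7}→5
  6 left: {1,2,3,4,5,7}→1  {2,3,4,5,6,7}→6
  placing 0:b first → 7 extensions
  placing 6:f first → 1 extensions
total linear extensions = 8

8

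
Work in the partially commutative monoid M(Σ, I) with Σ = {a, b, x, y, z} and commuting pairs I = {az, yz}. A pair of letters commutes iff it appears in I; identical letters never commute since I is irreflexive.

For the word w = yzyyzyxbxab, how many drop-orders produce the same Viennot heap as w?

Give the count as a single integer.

drop 0:y onto floor
drop 1:z onto floor
drop 2:y onto {0:y}
drop 3:y onto {2:y}
drop 4:z onto {1:z}
drop 5:y onto {3:y}
drop 6:x onto {4:z, 5:y}
drop 7:b onto {6:x}
drop 8:x onto {7:b}
drop 9:a onto {8:x}
drop 10:b onto {9:a}
ground layer = {0:y, 1:z}
drop-orders for the pieces not yet dropped (sum over which currently-grounded one goes next):
  1 to go: {10} 1
  2 to go: {9,10} 1
  3 to go: {8,9,10} 1
  4 to go: {7,8,9,10} 1
  5 to go: {6,7,8,9,10} 1
  6 to go: {4,6,7,8,9,10} 1  {5,6,7,8,9,10} 1
  7 to go: {1,4,6,7,8,9,10} 1  {3,5,6,7,8,9,10} 1  {4,5,6,7,8,9,10} 2
  8 to go: {1,4,5,6,7,8,9,10} 3  {2,3,5,6,7,8,9,10} 1  {3,4,5,6,7,8,9,10} 3
  9 to go: {0,2,3,5,6,7,8,9,10} 1  {1,3,4,5,6,7,8,9,10} 6  {2,3,4,5,6,7,8,9,10} 4
  if 0:y drops first: 10 orders
  if 1:z drops first: 5 orders
heap linearizations: 15

15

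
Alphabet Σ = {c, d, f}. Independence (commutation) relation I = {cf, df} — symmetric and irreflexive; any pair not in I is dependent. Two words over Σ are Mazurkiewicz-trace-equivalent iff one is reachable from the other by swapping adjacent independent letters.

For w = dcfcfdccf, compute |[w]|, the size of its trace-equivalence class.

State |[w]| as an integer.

#0=d has no predecessor
#1=c depends on [0:d]
#2=f has no predecessor
#3=c depends on [1:c]
#4=f depends on [2:f]
#5=d depends on [3:c]
#6=c depends on [5:d]
#7=c depends on [6:c]
#8=f depends on [4:f]
sources: [0:d, 2:f]
N(rest) = Σ N(rest − s) over sources s of rest; N(one piece) = 1:
  size 1 → [7]=1  [8]=1
  size 2 → [4,8]=1  [6,7]=1  [7,8]=2
  size 3 → [2,4,8]=1  [4,7,8]=3  [5,6,7]=1  [6,7,8]=3
  size 4 → [2,4,7,8]=4  [3,5,6,7]=1  [4,6,7,8]=6  [5,6,7,8]=4
  size 5 → [1,3,5,6,7]=1  [2,4,6,7,8]=10  [3,5,6,7,8]=5  [4,5,6,7,8]=10
  size 6 → [0,1,3,5,6,7]=1  [1,3,5,6,7,8]=6  [2,4,5,6,7,8]=20  [3,4,5,6,7,8]=15
  size 7 → [0,1,3,5,6,7,8]=7  [1,3,4,5,6,7,8]=21  [2,3,4,5,6,7,8]=35
  first=0(d) contributes 56
  first=2(f) contributes 28
|[w]| = 84

84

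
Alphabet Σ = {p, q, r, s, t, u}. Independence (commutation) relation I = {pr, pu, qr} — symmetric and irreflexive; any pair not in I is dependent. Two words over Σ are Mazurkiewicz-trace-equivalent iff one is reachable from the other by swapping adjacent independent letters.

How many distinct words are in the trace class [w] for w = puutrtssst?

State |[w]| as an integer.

3

#0=p has no predecessor
#1=u has no predecessor
#2=u depends on [1:u]
#3=t depends on [0:p, 2:u]
#4=r depends on [3:t]
#5=t depends on [4:r]
#6=s depends on [5:t]
#7=s depends on [6:s]
#8=s depends on [7:s]
#9=t depends on [8:s]
sources: [0:p, 1:u]
N(rest) = Σ N(rest − s) over sources s of rest; N(one piece) = 1:
  size 1 → [9]=1
  size 2 → [8,9]=1
  size 3 → [7,8,9]=1
  size 4 → [6,7,8,9]=1
  size 5 → [5,6,7,8,9]=1
  size 6 → [4,5,6,7,8,9]=1
  size 7 → [3,4,5,6,7,8,9]=1
  size 8 → [0,3,4,5,6,7,8,9]=1  [2,3,4,5,6,7,8,9]=1
  first=0(p) contributes 1
  first=1(u) contributes 2
|[w]| = 3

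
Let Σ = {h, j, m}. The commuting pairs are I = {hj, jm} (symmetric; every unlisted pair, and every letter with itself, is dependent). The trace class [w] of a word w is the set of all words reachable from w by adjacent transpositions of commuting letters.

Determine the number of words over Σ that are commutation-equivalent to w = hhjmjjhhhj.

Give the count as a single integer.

#0=h has no predecessor
#1=h depends on [0:h]
#2=j has no predecessor
#3=m depends on [1:h]
#4=j depends on [2:j]
#5=j depends on [4:j]
#6=h depends on [3:m]
#7=h depends on [6:h]
#8=h depends on [7:h]
#9=j depends on [5:j]
sources: [0:h, 2:j]
N(rest) = Σ N(rest − s) over sources s of rest; N(one piece) = 1:
  size 1 → [8]=1  [9]=1
  size 2 → [5,9]=1  [7,8]=1  [8,9]=2
  size 3 → [4,5,9]=1  [5,8,9]=3  [6,7,8]=1  [7,8,9]=3
  size 4 → [2,4,5,9]=1  [3,6,7,8]=1  [4,5,8,9]=4  [5,7,8,9]=6  [6,7,8,9]=4
  size 5 → [1,3,6,7,8]=1  [2,4,5,8,9]=5  [3,6,7,8,9]=5  [4,5,7,8,9]=10  [5,6,7,8,9]=10
  size 6 → [0,1,3,6,7,8]=1  [1,3,6,7,8,9]=6  [2,4,5,7,8,9]=15  [3,5,6,7,8,9]=15  [4,5,6,7,8,9]=20
  size 7 → [0,1,3,6,7,8,9]=7  [1,3,5,6,7,8,9]=21  [2,4,5,6,7,8,9]=35  [3,4,5,6,7,8,9]=35
  size 8 → [0,1,3,5,6,7,8,9]=28  [1,3,4,5,6,7,8,9]=56  [2,3,4,5,6,7,8,9]=70
  first=0(h) contributes 126
  first=2(j) contributes 84
|[w]| = 210

210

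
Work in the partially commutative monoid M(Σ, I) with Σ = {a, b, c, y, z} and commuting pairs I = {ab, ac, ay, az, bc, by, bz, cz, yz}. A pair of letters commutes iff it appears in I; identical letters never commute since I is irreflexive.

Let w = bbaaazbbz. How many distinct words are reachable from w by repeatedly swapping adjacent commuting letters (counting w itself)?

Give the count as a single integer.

piece 0:b — minimal
piece 1:b rests on {0:b}
piece 2:a — minimal
piece 3:a rests on {2:a}
piece 4:a rests on {3:a}
piece 5:z — minimal
piece 6:b rests on {1:b}
piece 7:b rests on {6:b}
piece 8:z rests on {5:z}
minimal pieces: {0:b, 2:a, 5:z}
ways to finish when only these pieces remain (= sum over removing one remaining piece with nothing left below it):
  1 left: {4}→1  {7}→1  {8}→1
  2 left: {3,4}→1  {4,7}→2  {4,8}→2  {5,8}→1  {6,7}→1  {7,8}→2
  3 left: {1,6,7}→1  {2,3,4}→1  {3,4,7}→3  {3,4,8}→3  {4,5,8}→3  {4,6,7}→3  {4,7,8}→6  {5,7,8}→3  {6,7,8}→3
  4 left: {0,1,6,7}→1  {1,4,6,7}→4  {1,6,7,8}→4  {2,3,4,7}→4  {2,3,4,8}→4  {3,4,5,8}→6  {3,4,6,7}→6  {3,4,7,8}→12  {4,5,7,8}→12  {4,6,7,8}→12  {5,6,7,8}→6
  5 left: {0,1,4,6,7}→5  {0,1,6,7,8}→5  {1,3,4,6,7}→10  {1,4,6,7,8}→20  {1,5,6,7,8}→10  {2,3,4,5,8}→10  {2,3,4,6,7}→10  {2,3,4,7,8}→20  {3,4,5,7,8}→30  {3,4,6,7,8}→30  {4,5,6,7,8}→30
  6 left: {0,1,3,4,6,7}→15  {0,1,4,6,7,8}→30  {0,1,5,6,7,8}→15  {1,2,3,4,6,7}→20  {1,3,4,6,7,8}→60  {1,4,5,6,7,8}→60  {2,3,4,5,7,8}→60  {2,3,4,6,7,8}→60  {3,4,5,6,7,8}→90
  7 left: {0,1,2,3,4,6,7}→35  {0,1,3,4,6,7,8}→105  {0,1,4,5,6,7,8}→105  {1,2,3,4,6,7,8}→140  {1,3,4,5,6,7,8}→210  {2,3,4,5,6,7,8}→210
  placing 0:b first → 560 extensions
  placing 2:a first → 420 extensions
  placing 5:z first → 280 extensions
total linear extensions = 1260

1260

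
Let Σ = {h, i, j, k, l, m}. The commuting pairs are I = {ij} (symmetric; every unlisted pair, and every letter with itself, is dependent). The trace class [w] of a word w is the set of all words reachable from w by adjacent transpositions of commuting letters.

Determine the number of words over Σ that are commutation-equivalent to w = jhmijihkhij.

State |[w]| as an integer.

drop 0:j onto floor
drop 1:h onto {0:j}
drop 2:m onto {1:h}
drop 3:i onto {2:m}
drop 4:j onto {2:m}
drop 5:i onto {3:i}
drop 6:h onto {4:j, 5:i}
drop 7:k onto {6:h}
drop 8:h onto {7:k}
drop 9:i onto {8:h}
drop 10:j onto {8:h}
ground layer = {0:j}
drop-orders for the pieces not yet dropped (sum over which currently-grounded one goes next):
  1 to go: {9} 1  {10} 1
  2 to go: {9,10} 2
  3 to go: {8,9,10} 2
  4 to go: {7,8,9,10} 2
  5 to go: {6,7,8,9,10} 2
  6 to go: {4,6,7,8,9,10} 2  {5,6,7,8,9,10} 2
  7 to go: {3,5,6,7,8,9,10} 2  {4,5,6,7,8,9,10} 4
  8 to go: {3,4,5,6,7,8,9,10} 6
  9 to go: {2,3,4,5,6,7,8,9,10} 6
  if 0:j drops first: 6 orders

6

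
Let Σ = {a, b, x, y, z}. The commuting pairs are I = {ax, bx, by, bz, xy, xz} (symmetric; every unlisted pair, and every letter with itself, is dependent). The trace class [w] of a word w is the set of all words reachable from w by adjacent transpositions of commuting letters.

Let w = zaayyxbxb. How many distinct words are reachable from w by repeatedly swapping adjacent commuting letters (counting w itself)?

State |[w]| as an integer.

216

drop 0:z onto floor
drop 1:a onto {0:z}
drop 2:a onto {1:a}
drop 3:y onto {2:a}
drop 4:y onto {3:y}
drop 5:x onto floor
drop 6:b onto {2:a}
drop 7:x onto {5:x}
drop 8:b onto {6:b}
ground layer = {0:z, 5:x}
drop-orders for the pieces not yet dropped (sum over which currently-grounded one goes next):
  1 to go: {4} 1  {7} 1  {8} 1
  2 to go: {3,4} 1  {4,7} 2  {4,8} 2  {5,7} 1  {6,8} 1  {7,8} 2
  3 to go: {3,4,7} 3  {3,4,8} 3  {4,5,7} 3  {4,6,8} 3  {4,7,8} 6  {5,7,8} 3  {6,7,8} 3
  4 to go: {3,4,5,7} 6  {3,4,6,8} 6  {3,4,7,8} 12  {4,5,7,8} 12  {4,6,7,8} 12  {5,6,7,8} 6
  5 to go: {2,3,4,6,8} 6  {3,4,5,7,8} 30  {3,4,6,7,8} 30  {4,5,6,7,8} 30
  6 to go: {1,2,3,4,6,8} 6  {2,3,4,6,7,8} 36  {3,4,5,6,7,8} 90
  7 to go: {0,1,2,3,4,6,8} 6  {1,2,3,4,6,7,8} 42  {2,3,4,5,6,7,8} 126
  if 0:z drops first: 168 orders
  if 5:x drops first: 48 orders
heap linearizations: 216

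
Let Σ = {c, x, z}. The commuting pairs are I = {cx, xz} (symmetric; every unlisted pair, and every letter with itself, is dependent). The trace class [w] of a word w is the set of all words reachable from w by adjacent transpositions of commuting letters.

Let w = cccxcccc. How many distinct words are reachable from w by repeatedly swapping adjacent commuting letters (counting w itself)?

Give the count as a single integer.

8

drop 0:c onto floor
drop 1:c onto {0:c}
drop 2:c onto {1:c}
drop 3:x onto floor
drop 4:c onto {2:c}
drop 5:c onto {4:c}
drop 6:c onto {5:c}
drop 7:c onto {6:c}
ground layer = {0:c, 3:x}
drop-orders for the pieces not yet dropped (sum over which currently-grounded one goes next):
  1 to go: {3} 1  {7} 1
  2 to go: {3,7} 2  {6,7} 1
  3 to go: {3,6,7} 3  {5,6,7} 1
  4 to go: {3,5,6,7} 4  {4,5,6,7} 1
  5 to go: {2,4,5,6,7} 1  {3,4,5,6,7} 5
  6 to go: {1,2,4,5,6,7} 1  {2,3,4,5,6,7} 6
  if 0:c drops first: 7 orders
  if 3:x drops first: 1 orders
heap linearizations: 8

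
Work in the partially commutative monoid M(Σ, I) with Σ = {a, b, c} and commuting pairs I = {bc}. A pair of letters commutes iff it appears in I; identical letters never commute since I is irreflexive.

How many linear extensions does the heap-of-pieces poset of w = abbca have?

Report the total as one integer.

0(a) covers ∅
1(b) covers 0:a
2(b) covers 1:b
3(c) covers 0:a
4(a) covers 2:b, 3:c
floor of heap: 0:a
completions by unplaced set U, small U first (add the entries for U minus each lowest piece of U):
  |U|=1: {4}:1
  |U|=2: {2,4}:1  {3,4}:1
  |U|=3: {1,2,4}:1  {2,3,4}:2
  start at 0(a): 3

3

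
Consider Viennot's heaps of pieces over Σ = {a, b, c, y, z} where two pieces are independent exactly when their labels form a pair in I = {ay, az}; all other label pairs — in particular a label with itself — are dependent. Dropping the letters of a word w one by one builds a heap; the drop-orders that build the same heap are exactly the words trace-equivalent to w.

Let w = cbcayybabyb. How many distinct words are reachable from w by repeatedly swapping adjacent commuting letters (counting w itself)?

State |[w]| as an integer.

3

#0=c has no predecessor
#1=b depends on [0:c]
#2=c depends on [1:b]
#3=a depends on [2:c]
#4=y depends on [2:c]
#5=y depends on [4:y]
#6=b depends on [3:a, 5:y]
#7=a depends on [6:b]
#8=b depends on [7:a]
#9=y depends on [8:b]
#10=b depends on [9:y]
sources: [0:c]
N(rest) = Σ N(rest − s) over sources s of rest; N(one piece) = 1:
  size 1 → [10]=1
  size 2 → [9,10]=1
  size 3 → [8,9,10]=1
  size 4 → [7,8,9,10]=1
  size 5 → [6,7,8,9,10]=1
  size 6 → [3,6,7,8,9,10]=1  [5,6,7,8,9,10]=1
  size 7 → [3,5,6,7,8,9,10]=2  [4,5,6,7,8,9,10]=1
  size 8 → [3,4,5,6,7,8,9,10]=3
  size 9 → [2,3,4,5,6,7,8,9,10]=3
  first=0(c) contributes 3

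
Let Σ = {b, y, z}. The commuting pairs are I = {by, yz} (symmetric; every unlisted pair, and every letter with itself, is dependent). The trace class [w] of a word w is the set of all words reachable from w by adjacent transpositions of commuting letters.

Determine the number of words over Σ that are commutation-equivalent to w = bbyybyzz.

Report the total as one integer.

56

piece 0:b — minimal
piece 1:b rests on {0:b}
piece 2:y — minimal
piece 3:y rests on {2:y}
piece 4:b rests on {1:b}
piece 5:y rests on {3:y}
piece 6:z rests on {4:b}
piece 7:z rests on {6:z}
minimal pieces: {0:b, 2:y}
ways to finish when only these pieces remain (= sum over removing one remaining piece with nothing left below it):
  1 left: {5}→1  {7}→1
  2 left: {3,5}→1  {5,7}→2  {6,7}→1
  3 left: {2,3,5}→1  {3,5,7}→3  {4,6,7}→1  {5,6,7}→3
  4 left: {1,4,6,7}→1  {2,3,5,7}→4  {3,5,6,7}→6  {4,5,6,7}→4
  5 left: {0,1,4,6,7}→1  {1,4,5,6,7}→5  {2,3,5,6,7}→10  {3,4,5,6,7}→10
  6 left: {0,1,4,5,6,7}→6  {1,3,4,5,6,7}→15  {2,3,4,5,6,7}→20
  placing 0:b first → 35 extensions
  placing 2:y first → 21 extensions
total linear extensions = 56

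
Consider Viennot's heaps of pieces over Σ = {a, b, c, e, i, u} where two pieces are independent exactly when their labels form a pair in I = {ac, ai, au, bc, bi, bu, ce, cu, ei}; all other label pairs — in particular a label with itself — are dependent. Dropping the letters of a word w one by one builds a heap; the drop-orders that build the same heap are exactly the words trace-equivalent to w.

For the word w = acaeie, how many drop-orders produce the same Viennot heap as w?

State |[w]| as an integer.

drop 0:a onto floor
drop 1:c onto floor
drop 2:a onto {0:a}
drop 3:e onto {2:a}
drop 4:i onto {1:c}
drop 5:e onto {3:e}
ground layer = {0:a, 1:c}
drop-orders for the pieces not yet dropped (sum over which currently-grounded one goes next):
  1 to go: {4} 1  {5} 1
  2 to go: {1,4} 1  {3,5} 1  {4,5} 2
  3 to go: {1,4,5} 3  {2,3,5} 1  {3,4,5} 3
  4 to go: {0,2,3,5} 1  {1,3,4,5} 6  {2,3,4,5} 4
  if 0:a drops first: 10 orders
  if 1:c drops first: 5 orders
heap linearizations: 15

15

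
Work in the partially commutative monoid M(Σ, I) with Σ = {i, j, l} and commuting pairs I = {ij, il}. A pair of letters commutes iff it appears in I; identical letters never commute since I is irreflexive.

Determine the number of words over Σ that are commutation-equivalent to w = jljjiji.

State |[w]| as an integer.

21

0(j) covers ∅
1(l) covers 0:j
2(j) covers 1:l
3(j) covers 2:j
4(i) covers ∅
5(j) covers 3:j
6(i) covers 4:i
floor of heap: 0:j, 4:i
completions by unplaced set U, small U first (add the entries for U minus each lowest piece of U):
  |U|=1: {5}:1  {6}:1
  |U|=2: {3,5}:1  {4,6}:1  {5,6}:2
  |U|=3: {2,3,5}:1  {3,5,6}:3  {4,5,6}:3
  |U|=4: {1,2,3,5}:1  {2,3,5,6}:4  {3,4,5,6}:6
  |U|=5: {0,1,2,3,5}:1  {1,2,3,5,6}:5  {2,3,4,5,6}:10
  start at 0(j): 15
  start at 4(i): 6
sum over floor = 21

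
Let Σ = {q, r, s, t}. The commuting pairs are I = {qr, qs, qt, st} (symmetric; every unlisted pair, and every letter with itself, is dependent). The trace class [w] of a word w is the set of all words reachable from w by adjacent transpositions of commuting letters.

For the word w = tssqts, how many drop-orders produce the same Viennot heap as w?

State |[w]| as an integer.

60

piece 0:t — minimal
piece 1:s — minimal
piece 2:s rests on {1:s}
piece 3:q — minimal
piece 4:t rests on {0:t}
piece 5:s rests on {2:s}
minimal pieces: {0:t, 1:s, 3:q}
ways to finish when only these pieces remain (= sum over removing one remaining piece with nothing left below it):
  1 left: {3}→1  {4}→1  {5}→1
  2 left: {0,4}→1  {2,5}→1  {3,4}→2  {3,5}→2  {4,5}→2
  3 left: {0,3,4}→3  {0,4,5}→3  {1,2,5}→1  {2,3,5}→3  {2,4,5}→3  {3,4,5}→6
  4 left: {0,2,4,5}→6  {0,3,4,5}→12  {1,2,3,5}→4  {1,2,4,5}→4  {2,3,4,5}→12
  placing 0:t first → 20 extensions
  placing 1:s first → 30 extensions
  placing 3:q first → 10 extensions
total linear extensions = 60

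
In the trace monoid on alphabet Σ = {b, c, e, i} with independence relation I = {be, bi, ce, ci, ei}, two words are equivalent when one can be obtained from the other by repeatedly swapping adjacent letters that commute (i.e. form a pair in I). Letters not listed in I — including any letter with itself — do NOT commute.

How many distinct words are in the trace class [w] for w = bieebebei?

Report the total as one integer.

1260

0(b) covers ∅
1(i) covers ∅
2(e) covers ∅
3(e) covers 2:e
4(b) covers 0:b
5(e) covers 3:e
6(b) covers 4:b
7(e) covers 5:e
8(i) covers 1:i
floor of heap: 0:b, 1:i, 2:e
completions by unplaced set U, small U first (add the entries for U minus each lowest piece of U):
  |U|=1: {6}:1  {7}:1  {8}:1
  |U|=2: {1,8}:1  {4,6}:1  {5,7}:1  {6,7}:2  {6,8}:2  {7,8}:2
  |U|=3: {0,4,6}:1  {1,6,8}:3  {1,7,8}:3  {3,5,7}:1  {4,6,7}:3  {4,6,8}:3  {5,6,7}:3  {5,7,8}:3  {6,7,8}:6
  |U|=4: {0,4,6,7}:4  {0,4,6,8}:4  {1,4,6,8}:6  {1,5,7,8}:6  {1,6,7,8}:12  {2,3,5,7}:1  {3,5,6,7}:4  {3,5,7,8}:4  {4,5,6,7}:6  {4,6,7,8}:12  {5,6,7,8}:12
  |U|=5: {0,1,4,6,8}:10  {0,4,5,6,7}:10  {0,4,6,7,8}:20  {1,3,5,7,8}:10  {1,4,6,7,8}:30  {1,5,6,7,8}:30  {2,3,5,6,7}:5  {2,3,5,7,8}:5  {3,4,5,6,7}:10  {3,5,6,7,8}:20  {4,5,6,7,8}:30
  |U|=6: {0,1,4,6,7,8}:60  {0,3,4,5,6,7}:20  {0,4,5,6,7,8}:60  {1,2,3,5,7,8}:15  {1,3,5,6,7,8}:60  {1,4,5,6,7,8}:90  {2,3,4,5,6,7}:15  {2,3,5,6,7,8}:30  {3,4,5,6,7,8}:60
  |U|=7: {0,1,4,5,6,7,8}:210  {0,2,3,4,5,6,7}:35  {0,3,4,5,6,7,8}:140  {1,2,3,5,6,7,8}:105  {1,3,4,5,6,7,8}:210  {2,3,4,5,6,7,8}:105
  start at 0(b): 420
  start at 1(i): 280
  start at 2(e): 560
sum over floor = 1260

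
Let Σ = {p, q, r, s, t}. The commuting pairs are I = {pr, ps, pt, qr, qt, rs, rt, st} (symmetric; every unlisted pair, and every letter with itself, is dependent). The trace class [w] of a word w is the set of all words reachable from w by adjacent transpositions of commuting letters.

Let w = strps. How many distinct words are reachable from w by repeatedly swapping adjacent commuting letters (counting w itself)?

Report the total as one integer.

60

drop 0:s onto floor
drop 1:t onto floor
drop 2:r onto floor
drop 3:p onto floor
drop 4:s onto {0:s}
ground layer = {0:s, 1:t, 2:r, 3:p}
drop-orders for the pieces not yet dropped (sum over which currently-grounded one goes next):
  1 to go: {1} 1  {2} 1  {3} 1  {4} 1
  2 to go: {0,4} 1  {1,2} 2  {1,3} 2  {1,4} 2  {2,3} 2  {2,4} 2  {3,4} 2
  3 to go: {0,1,4} 3  {0,2,4} 3  {0,3,4} 3  {1,2,3} 6  {1,2,4} 6  {1,3,4} 6  {2,3,4} 6
  if 0:s drops first: 24 orders
  if 1:t drops first: 12 orders
  if 2:r drops first: 12 orders
  if 3:p drops first: 12 orders
heap linearizations: 60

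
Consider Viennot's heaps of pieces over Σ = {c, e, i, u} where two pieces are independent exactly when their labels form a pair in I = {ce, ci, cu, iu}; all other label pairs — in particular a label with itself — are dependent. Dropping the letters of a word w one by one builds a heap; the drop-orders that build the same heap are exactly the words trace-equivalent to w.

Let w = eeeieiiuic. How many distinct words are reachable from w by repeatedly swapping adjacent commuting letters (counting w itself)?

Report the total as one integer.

40

0(e) covers ∅
1(e) covers 0:e
2(e) covers 1:e
3(i) covers 2:e
4(e) covers 3:i
5(i) covers 4:e
6(i) covers 5:i
7(u) covers 4:e
8(i) covers 6:i
9(c) covers ∅
floor of heap: 0:e, 9:c
completions by unplaced set U, small U first (add the entries for U minus each lowest piece of U):
  |U|=1: {7}:1  {8}:1  {9}:1
  |U|=2: {6,8}:1  {7,8}:2  {7,9}:2  {8,9}:2
  |U|=3: {5,6,8}:1  {6,7,8}:3  {6,8,9}:3  {7,8,9}:6
  |U|=4: {5,6,7,8}:4  {5,6,8,9}:4  {6,7,8,9}:12
  |U|=5: {4,5,6,7,8}:4  {5,6,7,8,9}:20
  |U|=6: {3,4,5,6,7,8}:4  {4,5,6,7,8,9}:24
  |U|=7: {2,3,4,5,6,7,8}:4  {3,4,5,6,7,8,9}:28
  |U|=8: {1,2,3,4,5,6,7,8}:4  {2,3,4,5,6,7,8,9}:32
  start at 0(e): 36
  start at 9(c): 4
sum over floor = 40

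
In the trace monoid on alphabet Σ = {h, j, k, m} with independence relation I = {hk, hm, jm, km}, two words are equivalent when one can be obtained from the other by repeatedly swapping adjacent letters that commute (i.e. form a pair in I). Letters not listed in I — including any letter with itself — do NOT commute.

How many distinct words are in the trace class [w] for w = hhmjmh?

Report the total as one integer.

15

0(h) covers ∅
1(h) covers 0:h
2(m) covers ∅
3(j) covers 1:h
4(m) covers 2:m
5(h) covers 3:j
floor of heap: 0:h, 2:m
completions by unplaced set U, small U first (add the entries for U minus each lowest piece of U):
  |U|=1: {4}:1  {5}:1
  |U|=2: {2,4}:1  {3,5}:1  {4,5}:2
  |U|=3: {1,3,5}:1  {2,4,5}:3  {3,4,5}:3
  |U|=4: {0,1,3,5}:1  {1,3,4,5}:4  {2,3,4,5}:6
  start at 0(h): 10
  start at 2(m): 5
sum over floor = 15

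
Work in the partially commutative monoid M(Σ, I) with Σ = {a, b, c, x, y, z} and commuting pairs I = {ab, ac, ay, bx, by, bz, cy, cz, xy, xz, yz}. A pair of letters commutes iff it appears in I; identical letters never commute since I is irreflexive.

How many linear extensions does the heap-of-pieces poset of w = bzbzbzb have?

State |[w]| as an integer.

#0=b has no predecessor
#1=z has no predecessor
#2=b depends on [0:b]
#3=z depends on [1:z]
#4=b depends on [2:b]
#5=z depends on [3:z]
#6=b depends on [4:b]
sources: [0:b, 1:z]
N(rest) = Σ N(rest − s) over sources s of rest; N(one piece) = 1:
  size 1 → [5]=1  [6]=1
  size 2 → [3,5]=1  [4,6]=1  [5,6]=2
  size 3 → [1,3,5]=1  [2,4,6]=1  [3,5,6]=3  [4,5,6]=3
  size 4 → [0,2,4,6]=1  [1,3,5,6]=4  [2,4,5,6]=4  [3,4,5,6]=6
  size 5 → [0,2,4,5,6]=5  [1,3,4,5,6]=10  [2,3,4,5,6]=10
  first=0(b) contributes 20
  first=1(z) contributes 15
|[w]| = 35

35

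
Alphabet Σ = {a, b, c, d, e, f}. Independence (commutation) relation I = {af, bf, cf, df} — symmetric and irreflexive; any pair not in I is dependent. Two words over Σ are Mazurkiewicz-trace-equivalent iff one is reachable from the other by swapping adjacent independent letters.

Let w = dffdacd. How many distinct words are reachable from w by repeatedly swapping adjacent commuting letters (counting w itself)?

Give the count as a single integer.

0(d) covers ∅
1(f) covers ∅
2(f) covers 1:f
3(d) covers 0:d
4(a) covers 3:d
5(c) covers 4:a
6(d) covers 5:c
floor of heap: 0:d, 1:f
completions by unplaced set U, small U first (add the entries for U minus each lowest piece of U):
  |U|=1: {2}:1  {6}:1
  |U|=2: {1,2}:1  {2,6}:2  {5,6}:1
  |U|=3: {1,2,6}:3  {2,5,6}:3  {4,5,6}:1
  |U|=4: {1,2,5,6}:6  {2,4,5,6}:4  {3,4,5,6}:1
  |U|=5: {0,3,4,5,6}:1  {1,2,4,5,6}:10  {2,3,4,5,6}:5
  start at 0(d): 15
  start at 1(f): 6
sum over floor = 21

21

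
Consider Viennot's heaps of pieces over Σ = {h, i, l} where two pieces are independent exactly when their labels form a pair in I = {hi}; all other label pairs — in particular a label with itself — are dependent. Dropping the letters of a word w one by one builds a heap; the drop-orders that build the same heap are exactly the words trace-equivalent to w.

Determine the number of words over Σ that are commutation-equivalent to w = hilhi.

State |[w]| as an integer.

#0=h has no predecessor
#1=i has no predecessor
#2=l depends on [0:h, 1:i]
#3=h depends on [2:l]
#4=i depends on [2:l]
sources: [0:h, 1:i]
N(rest) = Σ N(rest − s) over sources s of rest; N(one piece) = 1:
  size 1 → [3]=1  [4]=1
  size 2 → [3,4]=2
  size 3 → [2,3,4]=2
  first=0(h) contributes 2
  first=1(i) contributes 2
|[w]| = 4

4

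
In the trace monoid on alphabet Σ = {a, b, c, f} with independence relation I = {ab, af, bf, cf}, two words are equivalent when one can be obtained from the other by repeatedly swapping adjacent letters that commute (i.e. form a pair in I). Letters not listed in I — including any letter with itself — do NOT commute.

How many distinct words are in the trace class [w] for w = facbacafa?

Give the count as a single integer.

#0=f has no predecessor
#1=a has no predecessor
#2=c depends on [1:a]
#3=b depends on [2:c]
#4=a depends on [2:c]
#5=c depends on [3:b, 4:a]
#6=a depends on [5:c]
#7=f depends on [0:f]
#8=a depends on [6:a]
sources: [0:f, 1:a]
N(rest) = Σ N(rest − s) over sources s of rest; N(one piece) = 1:
  size 1 → [7]=1  [8]=1
  size 2 → [0,7]=1  [6,8]=1  [7,8]=2
  size 3 → [0,7,8]=3  [5,6,8]=1  [6,7,8]=3
  size 4 → [0,6,7,8]=6  [3,5,6,8]=1  [4,5,6,8]=1  [5,6,7,8]=4
  size 5 → [0,5,6,7,8]=10  [3,4,5,6,8]=2  [3,5,6,7,8]=5  [4,5,6,7,8]=5
  size 6 → [0,3,5,6,7,8]=15  [0,4,5,6,7,8]=15  [2,3,4,5,6,8]=2  [3,4,5,6,7,8]=12
  size 7 → [0,3,4,5,6,7,8]=42  [1,2,3,4,5,6,8]=2  [2,3,4,5,6,7,8]=14
  first=0(f) contributes 16
  first=1(a) contributes 56
|[w]| = 72

72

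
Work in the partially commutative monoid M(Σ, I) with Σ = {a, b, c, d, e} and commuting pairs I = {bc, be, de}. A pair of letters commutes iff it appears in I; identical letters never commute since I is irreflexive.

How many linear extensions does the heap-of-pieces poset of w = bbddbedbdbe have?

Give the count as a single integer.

0(b) covers ∅
1(b) covers 0:b
2(d) covers 1:b
3(d) covers 2:d
4(b) covers 3:d
5(e) covers ∅
6(d) covers 4:b
7(b) covers 6:d
8(d) covers 7:b
9(b) covers 8:d
10(e) covers 5:e
floor of heap: 0:b, 5:e
completions by unplaced set U, small U first (add the entries for U minus each lowest piece of U):
  |U|=1: {9}:1  {10}:1
  |U|=2: {5,10}:1  {8,9}:1  {9,10}:2
  |U|=3: {5,9,10}:3  {7,8,9}:1  {8,9,10}:3
  |U|=4: {5,8,9,10}:6  {6,7,8,9}:1  {7,8,9,10}:4
  |U|=5: {4,6,7,8,9}:1  {5,7,8,9,10}:10  {6,7,8,9,10}:5
  |U|=6: {3,4,6,7,8,9}:1  {4,6,7,8,9,10}:6  {5,6,7,8,9,10}:15
  |U|=7: {2,3,4,6,7,8,9}:1  {3,4,6,7,8,9,10}:7  {4,5,6,7,8,9,10}:21
  |U|=8: {1,2,3,4,6,7,8,9}:1  {2,3,4,6,7,8,9,10}:8  {3,4,5,6,7,8,9,10}:28
  |U|=9: {0,1,2,3,4,6,7,8,9}:1  {1,2,3,4,6,7,8,9,10}:9  {2,3,4,5,6,7,8,9,10}:36
  start at 0(b): 45
  start at 5(e): 10
sum over floor = 55

55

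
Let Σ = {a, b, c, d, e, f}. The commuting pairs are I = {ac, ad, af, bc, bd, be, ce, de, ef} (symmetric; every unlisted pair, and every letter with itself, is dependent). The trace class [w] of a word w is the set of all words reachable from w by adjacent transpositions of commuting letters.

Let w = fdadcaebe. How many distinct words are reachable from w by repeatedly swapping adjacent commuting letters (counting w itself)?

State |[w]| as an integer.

0(f) covers ∅
1(d) covers 0:f
2(a) covers ∅
3(d) covers 1:d
4(c) covers 3:d
5(a) covers 2:a
6(e) covers 5:a
7(b) covers 0:f, 5:a
8(e) covers 6:e
floor of heap: 0:f, 2:a
completions by unplaced set U, small U first (add the entries for U minus each lowest piece of U):
  |U|=1: {4}:1  {7}:1  {8}:1
  |U|=2: {3,4}:1  {4,7}:2  {4,8}:2  {6,8}:1  {7,8}:2
  |U|=3: {1,3,4}:1  {3,4,7}:3  {3,4,8}:3  {4,6,8}:3  {4,7,8}:6  {6,7,8}:3
  |U|=4: {1,3,4,7}:4  {1,3,4,8}:4  {3,4,6,8}:6  {3,4,7,8}:12  {4,6,7,8}:12  {5,6,7,8}:3
  |U|=5: {0,1,3,4,7}:4  {1,3,4,6,8}:10  {1,3,4,7,8}:20  {2,5,6,7,8}:3  {3,4,6,7,8}:30  {4,5,6,7,8}:15
  |U|=6: {0,1,3,4,7,8}:24  {1,3,4,6,7,8}:60  {2,4,5,6,7,8}:18  {3,4,5,6,7,8}:45
  |U|=7: {0,1,3,4,6,7,8}:84  {1,3,4,5,6,7,8}:105  {2,3,4,5,6,7,8}:63
  start at 0(f): 168
  start at 2(a): 189
sum over floor = 357

357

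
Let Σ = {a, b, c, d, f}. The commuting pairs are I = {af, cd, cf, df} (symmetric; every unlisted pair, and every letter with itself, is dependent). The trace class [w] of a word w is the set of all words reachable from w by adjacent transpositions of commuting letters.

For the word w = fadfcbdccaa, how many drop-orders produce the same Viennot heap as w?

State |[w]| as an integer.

piece 0:f — minimal
piece 1:a — minimal
piece 2:d rests on {1:a}
piece 3:f rests on {0:f}
piece 4:c rests on {1:a}
piece 5:b rests on {2:d, 3:f, 4:c}
piece 6:d rests on {5:b}
piece 7:c rests on {5:b}
piece 8:c rests on {7:c}
piece 9:a rests on {6:d, 8:c}
piece 10:a rests on {9:a}
minimal pieces: {0:f, 1:a}
ways to finish when only these pieces remain (= sum over removing one remaining piece with nothing left below it):
  1 left: {10}→1
  2 left: {9,10}→1
  3 left: {6,9,10}→1  {8,9,10}→1
  4 left: {6,8,9,10}→2  {7,8,9,10}→1
  5 left: {6,7,8,9,10}→3
  6 left: {5,6,7,8,9,10}→3
  7 left: {2,5,6,7,8,9,10}→3  {3,5,6,7,8,9,10}→3  {4,5,6,7,8,9,10}→3
  8 left: {0,3,5,6,7,8,9,10}→3  {2,3,5,6,7,8,9,10}→6  {2,4,5,6,7,8,9,10}→6  {3,4,5,6,7,8,9,10}→6
  9 left: {0,2,3,5,6,7,8,9,10}→9  {0,3,4,5,6,7,8,9,10}→9  {1,2,4,5,6,7,8,9,10}→6  {2,3,4,5,6,7,8,9,10}→18
  placing 0:f first → 24 extensions
  placing 1:a first → 36 extensions
total linear extensions = 60

60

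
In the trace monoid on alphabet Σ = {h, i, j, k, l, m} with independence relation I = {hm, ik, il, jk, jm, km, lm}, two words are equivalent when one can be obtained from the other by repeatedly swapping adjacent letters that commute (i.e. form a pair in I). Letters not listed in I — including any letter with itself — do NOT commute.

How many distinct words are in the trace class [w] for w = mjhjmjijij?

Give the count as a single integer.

15

0(m) covers ∅
1(j) covers ∅
2(h) covers 1:j
3(j) covers 2:h
4(m) covers 0:m
5(j) covers 3:j
6(i) covers 4:m, 5:j
7(j) covers 6:i
8(i) covers 7:j
9(j) covers 8:i
floor of heap: 0:m, 1:j
completions by unplaced set U, small U first (add the entries for U minus each lowest piece of U):
  |U|=1: {9}:1
  |U|=2: {8,9}:1
  |U|=3: {7,8,9}:1
  |U|=4: {6,7,8,9}:1
  |U|=5: {4,6,7,8,9}:1  {5,6,7,8,9}:1
  |U|=6: {0,4,6,7,8,9}:1  {3,5,6,7,8,9}:1  {4,5,6,7,8,9}:2
  |U|=7: {0,4,5,6,7,8,9}:3  {2,3,5,6,7,8,9}:1  {3,4,5,6,7,8,9}:3
  |U|=8: {0,3,4,5,6,7,8,9}:6  {1,2,3,5,6,7,8,9}:1  {2,3,4,5,6,7,8,9}:4
  start at 0(m): 5
  start at 1(j): 10
sum over floor = 15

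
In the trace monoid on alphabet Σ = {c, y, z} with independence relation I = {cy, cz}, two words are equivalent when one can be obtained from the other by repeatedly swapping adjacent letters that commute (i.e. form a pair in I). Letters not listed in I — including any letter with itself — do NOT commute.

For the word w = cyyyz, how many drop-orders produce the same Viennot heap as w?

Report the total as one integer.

5

#0=c has no predecessor
#1=y has no predecessor
#2=y depends on [1:y]
#3=y depends on [2:y]
#4=z depends on [3:y]
sources: [0:c, 1:y]
N(rest) = Σ N(rest − s) over sources s of rest; N(one piece) = 1:
  size 1 → [0]=1  [4]=1
  size 2 → [0,4]=2  [3,4]=1
  size 3 → [0,3,4]=3  [2,3,4]=1
  first=0(c) contributes 1
  first=1(y) contributes 4
|[w]| = 5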